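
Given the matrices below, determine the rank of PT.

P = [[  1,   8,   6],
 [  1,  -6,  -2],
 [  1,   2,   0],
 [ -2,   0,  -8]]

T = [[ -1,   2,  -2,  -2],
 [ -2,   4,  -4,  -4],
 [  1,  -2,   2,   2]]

First compute PT:
[[-11,  22, -22, -22],
 [  9, -18,  18,  18],
 [ -5,  10, -10, -10],
 [ -6,  12, -12, -12]]
Now row reduce the product.
R2 ← R2 + (9/11)·R1: [0, 0, 0, 0]
R3 ← R3 − (5/11)·R1: [0, 0, 0, 0]
R4 ← R4 − (6/11)·R1: [0, 0, 0, 0]
1 nonzero row, so rank(PT) = 1.

1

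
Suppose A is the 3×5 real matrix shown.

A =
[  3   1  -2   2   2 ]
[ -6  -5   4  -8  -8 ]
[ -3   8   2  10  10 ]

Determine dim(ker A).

3

Row reduce to echelon form.
R2 ← R2 + (2)·R1: [0, -3, 0, -4, -4]
R3 ← R3 + R1: [0, 9, 0, 12, 12]
R3 ← R3 + (3)·R2: [0, 0, 0, 0, 0]
2 nonzero rows, so rank(A) = 2.
A has 5 columns; by rank–nullity, nullity = 5 − 2 = 3.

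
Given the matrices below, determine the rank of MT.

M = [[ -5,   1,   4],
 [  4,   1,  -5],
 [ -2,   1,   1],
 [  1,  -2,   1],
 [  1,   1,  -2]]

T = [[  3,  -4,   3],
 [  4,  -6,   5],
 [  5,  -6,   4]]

First compute MT:
[[  9, -10,   6],
 [ -9,   8,  -3],
 [  3,  -4,   3],
 [  0,   2,  -3],
 [ -3,   2,   0]]
Now row reduce the product.
R2 ← R2 + R1: [0, -2, 3]
R3 ← R3 − (1/3)·R1: [0, -2/3, 1]
R5 ← R5 + (1/3)·R1: [0, -4/3, 2]
R3 ← R3 − (1/3)·R2: [0, 0, 0]
R4 ← R4 + R2: [0, 0, 0]
R5 ← R5 − (2/3)·R2: [0, 0, 0]
2 nonzero rows, so rank(MT) = 2.

2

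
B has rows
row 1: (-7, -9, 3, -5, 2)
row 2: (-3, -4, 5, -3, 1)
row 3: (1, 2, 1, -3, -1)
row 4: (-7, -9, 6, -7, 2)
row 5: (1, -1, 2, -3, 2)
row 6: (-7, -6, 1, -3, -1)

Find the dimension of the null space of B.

1

Row reduce to echelon form.
R2 ← R2 − (3/7)·R1: [0, -1/7, 26/7, -6/7, 1/7]
R3 ← R3 + (1/7)·R1: [0, 5/7, 10/7, -26/7, -5/7]
R4 ← R4 − R1: [0, 0, 3, -2, 0]
R5 ← R5 + (1/7)·R1: [0, -16/7, 17/7, -26/7, 16/7]
R6 ← R6 − R1: [0, 3, -2, 2, -3]
R3 ← R3 + (5)·R2: [0, 0, 20, -8, 0]
R5 ← R5 − (16)·R2: [0, 0, -57, 10, 0]
R6 ← R6 + (21)·R2: [0, 0, 76, -16, 0]
R4 ← R4 − (3/20)·R3: [0, 0, 0, -4/5, 0]
R5 ← R5 + (57/20)·R3: [0, 0, 0, -64/5, 0]
R6 ← R6 − (19/5)·R3: [0, 0, 0, 72/5, 0]
R5 ← R5 − (16)·R4: [0, 0, 0, 0, 0]
R6 ← R6 + (18)·R4: [0, 0, 0, 0, 0]
4 nonzero rows, so rank(B) = 4.
B has 5 columns; by rank–nullity, nullity = 5 − 4 = 1.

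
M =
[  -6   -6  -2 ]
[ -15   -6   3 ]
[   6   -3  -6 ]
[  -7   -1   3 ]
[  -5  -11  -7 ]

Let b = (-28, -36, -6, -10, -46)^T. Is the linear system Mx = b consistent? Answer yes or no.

Row reduce the augmented matrix [M | b].
R2 ← R2 − (5/2)·R1: [0, 9, 8, 34]
R3 ← R3 + R1: [0, -9, -8, -34]
R4 ← R4 − (7/6)·R1: [0, 6, 16/3, 68/3]
R5 ← R5 − (5/6)·R1: [0, -6, -16/3, -68/3]
R3 ← R3 + R2: [0, 0, 0, 0]
R4 ← R4 − (2/3)·R2: [0, 0, 0, 0]
R5 ← R5 + (2/3)·R2: [0, 0, 0, 0]
The echelon form has 2 nonzero rows, and every pivot lies in the first 3 columns, so rank(M) = rank([M|b]) = 2.
The system is consistent.

yes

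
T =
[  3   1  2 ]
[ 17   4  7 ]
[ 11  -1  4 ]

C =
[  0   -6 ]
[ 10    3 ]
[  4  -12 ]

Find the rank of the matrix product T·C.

2

First compute TC:
[[ 18, -39],
 [ 68, -174],
 [  6, -117]]
Now row reduce the product.
R2 ← R2 − (34/9)·R1: [0, -80/3]
R3 ← R3 − (1/3)·R1: [0, -104]
R3 ← R3 − (39/10)·R2: [0, 0]
2 nonzero rows, so rank(TC) = 2.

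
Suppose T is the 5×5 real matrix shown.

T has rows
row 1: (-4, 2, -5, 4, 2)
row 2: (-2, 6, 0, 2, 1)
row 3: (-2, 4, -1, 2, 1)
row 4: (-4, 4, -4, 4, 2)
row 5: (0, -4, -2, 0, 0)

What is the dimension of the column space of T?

Row reduce to echelon form.
R2 ← R2 − (1/2)·R1: [0, 5, 5/2, 0, 0]
R3 ← R3 − (1/2)·R1: [0, 3, 3/2, 0, 0]
R4 ← R4 − R1: [0, 2, 1, 0, 0]
R3 ← R3 − (3/5)·R2: [0, 0, 0, 0, 0]
R4 ← R4 − (2/5)·R2: [0, 0, 0, 0, 0]
R5 ← R5 + (4/5)·R2: [0, 0, 0, 0, 0]
Echelon form has 2 nonzero rows, so rank(T) = 2.
The column space has dimension equal to the rank: 2.

2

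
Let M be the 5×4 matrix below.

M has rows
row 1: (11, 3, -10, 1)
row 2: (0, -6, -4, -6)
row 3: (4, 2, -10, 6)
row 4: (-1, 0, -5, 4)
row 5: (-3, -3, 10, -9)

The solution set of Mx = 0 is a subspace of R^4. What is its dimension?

Row reduce to echelon form.
R3 ← R3 − (4/11)·R1: [0, 10/11, -70/11, 62/11]
R4 ← R4 + (1/11)·R1: [0, 3/11, -65/11, 45/11]
R5 ← R5 + (3/11)·R1: [0, -24/11, 80/11, -96/11]
R3 ← R3 + (5/33)·R2: [0, 0, -230/33, 52/11]
R4 ← R4 + (1/22)·R2: [0, 0, -67/11, 42/11]
R5 ← R5 − (4/11)·R2: [0, 0, 96/11, -72/11]
R4 ← R4 − (201/230)·R3: [0, 0, 0, -36/115]
R5 ← R5 + (144/115)·R3: [0, 0, 0, -72/115]
R5 ← R5 − (2)·R4: [0, 0, 0, 0]
4 nonzero rows, so rank(M) = 4.
M has 4 columns; by rank–nullity, nullity = 4 − 4 = 0.

0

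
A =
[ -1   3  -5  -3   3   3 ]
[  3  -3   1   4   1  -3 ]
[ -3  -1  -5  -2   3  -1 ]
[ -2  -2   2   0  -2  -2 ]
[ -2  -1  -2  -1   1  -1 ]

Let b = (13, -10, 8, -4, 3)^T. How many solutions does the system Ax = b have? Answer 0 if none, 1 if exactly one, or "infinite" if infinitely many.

infinite

Row reduce the augmented matrix [A | b].
R2 ← R2 + (3)·R1: [0, 6, -14, -5, 10, 6, 29]
R3 ← R3 − (3)·R1: [0, -10, 10, 7, -6, -10, -31]
R4 ← R4 − (2)·R1: [0, -8, 12, 6, -8, -8, -30]
R5 ← R5 − (2)·R1: [0, -7, 8, 5, -5, -7, -23]
R3 ← R3 + (5/3)·R2: [0, 0, -40/3, -4/3, 32/3, 0, 52/3]
R4 ← R4 + (4/3)·R2: [0, 0, -20/3, -2/3, 16/3, 0, 26/3]
R5 ← R5 + (7/6)·R2: [0, 0, -25/3, -5/6, 20/3, 0, 65/6]
R4 ← R4 − (1/2)·R3: [0, 0, 0, 0, 0, 0, 0]
R5 ← R5 − (5/8)·R3: [0, 0, 0, 0, 0, 0, 0]
The echelon form has 3 nonzero rows, and every pivot lies in the first 6 columns, so rank(A) = rank([A|b]) = 3.
The system is consistent.
rank = 3 < 6 unknowns, so there are infinitely many solutions.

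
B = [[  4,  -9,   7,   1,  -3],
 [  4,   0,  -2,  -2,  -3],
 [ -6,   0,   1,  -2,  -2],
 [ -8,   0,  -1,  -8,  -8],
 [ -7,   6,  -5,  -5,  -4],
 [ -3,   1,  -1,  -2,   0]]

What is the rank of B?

4

Row reduce to echelon form.
R2 ← R2 − R1: [0, 9, -9, -3, 0]
R3 ← R3 + (3/2)·R1: [0, -27/2, 23/2, -1/2, -13/2]
R4 ← R4 + (2)·R1: [0, -18, 13, -6, -14]
R5 ← R5 + (7/4)·R1: [0, -39/4, 29/4, -13/4, -37/4]
R6 ← R6 + (3/4)·R1: [0, -23/4, 17/4, -5/4, -9/4]
R3 ← R3 + (3/2)·R2: [0, 0, -2, -5, -13/2]
R4 ← R4 + (2)·R2: [0, 0, -5, -12, -14]
R5 ← R5 + (13/12)·R2: [0, 0, -5/2, -13/2, -37/4]
R6 ← R6 + (23/36)·R2: [0, 0, -3/2, -19/6, -9/4]
R4 ← R4 − (5/2)·R3: [0, 0, 0, 1/2, 9/4]
R5 ← R5 − (5/4)·R3: [0, 0, 0, -1/4, -9/8]
R6 ← R6 − (3/4)·R3: [0, 0, 0, 7/12, 21/8]
R5 ← R5 + (1/2)·R4: [0, 0, 0, 0, 0]
R6 ← R6 − (7/6)·R4: [0, 0, 0, 0, 0]
Echelon form has 4 nonzero rows, so rank(B) = 4.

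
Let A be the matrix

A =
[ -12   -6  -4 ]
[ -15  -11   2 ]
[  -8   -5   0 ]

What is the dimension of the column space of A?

Row reduce to echelon form.
R2 ← R2 − (5/4)·R1: [0, -7/2, 7]
R3 ← R3 − (2/3)·R1: [0, -1, 8/3]
R3 ← R3 − (2/7)·R2: [0, 0, 2/3]
Echelon form has 3 nonzero rows, so rank(A) = 3.
The column space has dimension equal to the rank: 3.

3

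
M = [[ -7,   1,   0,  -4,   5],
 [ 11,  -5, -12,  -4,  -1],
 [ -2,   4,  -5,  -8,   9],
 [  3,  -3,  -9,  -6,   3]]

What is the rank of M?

Row reduce to echelon form.
R2 ← R2 + (11/7)·R1: [0, -24/7, -12, -72/7, 48/7]
R3 ← R3 − (2/7)·R1: [0, 26/7, -5, -48/7, 53/7]
R4 ← R4 + (3/7)·R1: [0, -18/7, -9, -54/7, 36/7]
R3 ← R3 + (13/12)·R2: [0, 0, -18, -18, 15]
R4 ← R4 − (3/4)·R2: [0, 0, 0, 0, 0]
Echelon form has 3 nonzero rows, so rank(M) = 3.

3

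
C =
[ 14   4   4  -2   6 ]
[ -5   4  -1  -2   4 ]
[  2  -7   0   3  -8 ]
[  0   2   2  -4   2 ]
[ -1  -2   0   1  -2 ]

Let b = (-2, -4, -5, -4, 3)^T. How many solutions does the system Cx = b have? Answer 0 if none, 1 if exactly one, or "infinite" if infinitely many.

Row reduce the augmented matrix [C | b].
R2 ← R2 + (5/14)·R1: [0, 38/7, 3/7, -19/7, 43/7, -33/7]
R3 ← R3 − (1/7)·R1: [0, -53/7, -4/7, 23/7, -62/7, -33/7]
R5 ← R5 + (1/14)·R1: [0, -12/7, 2/7, 6/7, -11/7, 20/7]
R3 ← R3 + (53/38)·R2: [0, 0, 1/38, -1/2, -11/38, -429/38]
R4 ← R4 − (7/19)·R2: [0, 0, 35/19, -3, -5/19, -43/19]
R5 ← R5 + (6/19)·R2: [0, 0, 8/19, 0, 7/19, 26/19]
R4 ← R4 − (70)·R3: [0, 0, 0, 32, 20, 788]
R5 ← R5 − (16)·R3: [0, 0, 0, 8, 5, 182]
R5 ← R5 − (1/4)·R4: [0, 0, 0, 0, 0, -15]
The echelon form has 5 nonzero rows; the last pivot sits in the augmented column, so rank(C) = 4 but rank([C|b]) = 5.
Since the ranks differ, the system is inconsistent.
It has no solutions.

0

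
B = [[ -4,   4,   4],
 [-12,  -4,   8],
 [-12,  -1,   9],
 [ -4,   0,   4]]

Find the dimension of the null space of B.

0

Row reduce to echelon form.
R2 ← R2 − (3)·R1: [0, -16, -4]
R3 ← R3 − (3)·R1: [0, -13, -3]
R4 ← R4 − R1: [0, -4, 0]
R3 ← R3 − (13/16)·R2: [0, 0, 1/4]
R4 ← R4 − (1/4)·R2: [0, 0, 1]
R4 ← R4 − (4)·R3: [0, 0, 0]
3 nonzero rows, so rank(B) = 3.
B has 3 columns; by rank–nullity, nullity = 3 − 3 = 0.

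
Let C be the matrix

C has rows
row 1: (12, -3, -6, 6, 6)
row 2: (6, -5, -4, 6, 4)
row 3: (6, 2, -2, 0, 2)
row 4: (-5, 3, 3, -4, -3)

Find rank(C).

2

Row reduce to echelon form.
R2 ← R2 − (1/2)·R1: [0, -7/2, -1, 3, 1]
R3 ← R3 − (1/2)·R1: [0, 7/2, 1, -3, -1]
R4 ← R4 + (5/12)·R1: [0, 7/4, 1/2, -3/2, -1/2]
R3 ← R3 + R2: [0, 0, 0, 0, 0]
R4 ← R4 + (1/2)·R2: [0, 0, 0, 0, 0]
Echelon form has 2 nonzero rows, so rank(C) = 2.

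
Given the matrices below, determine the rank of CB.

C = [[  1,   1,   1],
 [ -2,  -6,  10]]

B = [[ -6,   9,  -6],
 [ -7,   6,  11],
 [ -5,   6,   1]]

2

First compute CB:
[[-18,  21,   6],
 [  4,   6, -44]]
Now row reduce the product.
R2 ← R2 + (2/9)·R1: [0, 32/3, -128/3]
2 nonzero rows, so rank(CB) = 2.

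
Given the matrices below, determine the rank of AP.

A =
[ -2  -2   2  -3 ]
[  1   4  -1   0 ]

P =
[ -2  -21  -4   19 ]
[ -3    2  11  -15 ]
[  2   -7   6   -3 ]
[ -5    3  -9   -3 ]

First compute AP:
[[ 29,  15,  25,  -5],
 [-16,  -6,  34, -38]]
Now row reduce the product.
R2 ← R2 + (16/29)·R1: [0, 66/29, 1386/29, -1182/29]
2 nonzero rows, so rank(AP) = 2.

2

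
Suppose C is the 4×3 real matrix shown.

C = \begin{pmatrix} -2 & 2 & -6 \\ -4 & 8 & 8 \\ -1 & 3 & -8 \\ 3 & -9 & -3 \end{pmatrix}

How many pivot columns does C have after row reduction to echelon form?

Row reduce to echelon form.
R2 ← R2 − (2)·R1: [0, 4, 20]
R3 ← R3 − (1/2)·R1: [0, 2, -5]
R4 ← R4 + (3/2)·R1: [0, -6, -12]
R3 ← R3 − (1/2)·R2: [0, 0, -15]
R4 ← R4 + (3/2)·R2: [0, 0, 18]
R4 ← R4 + (6/5)·R3: [0, 0, 0]
Echelon form has 3 nonzero rows, so rank(C) = 3.
Each nonzero row contributes one pivot column: 3 pivot columns.

3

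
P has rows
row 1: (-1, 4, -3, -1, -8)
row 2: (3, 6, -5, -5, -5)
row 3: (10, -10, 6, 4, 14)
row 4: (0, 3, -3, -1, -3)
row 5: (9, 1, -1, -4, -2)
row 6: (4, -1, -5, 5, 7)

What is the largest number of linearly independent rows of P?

Row reduce to echelon form.
R2 ← R2 + (3)·R1: [0, 18, -14, -8, -29]
R3 ← R3 + (10)·R1: [0, 30, -24, -6, -66]
R5 ← R5 + (9)·R1: [0, 37, -28, -13, -74]
R6 ← R6 + (4)·R1: [0, 15, -17, 1, -25]
R3 ← R3 − (5/3)·R2: [0, 0, -2/3, 22/3, -53/3]
R4 ← R4 − (1/6)·R2: [0, 0, -2/3, 1/3, 11/6]
R5 ← R5 − (37/18)·R2: [0, 0, 7/9, 31/9, -259/18]
R6 ← R6 − (5/6)·R2: [0, 0, -16/3, 23/3, -5/6]
R4 ← R4 − R3: [0, 0, 0, -7, 39/2]
R5 ← R5 + (7/6)·R3: [0, 0, 0, 12, -35]
R6 ← R6 − (8)·R3: [0, 0, 0, -51, 281/2]
R5 ← R5 + (12/7)·R4: [0, 0, 0, 0, -11/7]
R6 ← R6 − (51/7)·R4: [0, 0, 0, 0, -11/7]
R6 ← R6 − R5: [0, 0, 0, 0, 0]
Echelon form has 5 nonzero rows, so rank(P) = 5.
The rank gives the maximum number of linearly independent rows: 5.

5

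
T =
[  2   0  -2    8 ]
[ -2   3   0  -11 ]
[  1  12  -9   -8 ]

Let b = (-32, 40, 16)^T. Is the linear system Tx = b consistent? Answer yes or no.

Row reduce the augmented matrix [T | b].
R2 ← R2 + R1: [0, 3, -2, -3, 8]
R3 ← R3 − (1/2)·R1: [0, 12, -8, -12, 32]
R3 ← R3 − (4)·R2: [0, 0, 0, 0, 0]
The echelon form has 2 nonzero rows, and every pivot lies in the first 4 columns, so rank(T) = rank([T|b]) = 2.
The system is consistent.

yes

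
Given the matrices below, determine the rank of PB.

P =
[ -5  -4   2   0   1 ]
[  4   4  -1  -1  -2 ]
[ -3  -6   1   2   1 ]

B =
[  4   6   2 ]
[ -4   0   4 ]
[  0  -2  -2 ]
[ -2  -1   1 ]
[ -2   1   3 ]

2

First compute PB:
[[ -6, -33, -27],
 [  6,  25,  19],
 [  6, -21, -27]]
Now row reduce the product.
R2 ← R2 + R1: [0, -8, -8]
R3 ← R3 + R1: [0, -54, -54]
R3 ← R3 − (27/4)·R2: [0, 0, 0]
2 nonzero rows, so rank(PB) = 2.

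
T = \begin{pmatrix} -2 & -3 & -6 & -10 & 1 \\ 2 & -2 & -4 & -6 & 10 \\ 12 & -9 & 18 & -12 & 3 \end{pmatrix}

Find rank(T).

3

Row reduce to echelon form.
R2 ← R2 + R1: [0, -5, -10, -16, 11]
R3 ← R3 + (6)·R1: [0, -27, -18, -72, 9]
R3 ← R3 − (27/5)·R2: [0, 0, 36, 72/5, -252/5]
Echelon form has 3 nonzero rows, so rank(T) = 3.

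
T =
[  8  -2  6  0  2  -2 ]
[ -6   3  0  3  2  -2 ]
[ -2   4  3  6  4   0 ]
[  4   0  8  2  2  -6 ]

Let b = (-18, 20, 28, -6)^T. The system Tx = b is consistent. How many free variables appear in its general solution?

Row reduce the augmented matrix [T | b].
R2 ← R2 + (3/4)·R1: [0, 3/2, 9/2, 3, 7/2, -7/2, 13/2]
R3 ← R3 + (1/4)·R1: [0, 7/2, 9/2, 6, 9/2, -1/2, 47/2]
R4 ← R4 − (1/2)·R1: [0, 1, 5, 2, 1, -5, 3]
R3 ← R3 − (7/3)·R2: [0, 0, -6, -1, -11/3, 23/3, 25/3]
R4 ← R4 − (2/3)·R2: [0, 0, 2, 0, -4/3, -8/3, -4/3]
R4 ← R4 + (1/3)·R3: [0, 0, 0, -1/3, -23/9, -1/9, 13/9]
The echelon form has 4 nonzero rows, and every pivot lies in the first 6 columns, so rank(T) = rank([T|b]) = 4.
The system is consistent.
Free variables = (unknowns) − (rank) = 6 − 4 = 2.

2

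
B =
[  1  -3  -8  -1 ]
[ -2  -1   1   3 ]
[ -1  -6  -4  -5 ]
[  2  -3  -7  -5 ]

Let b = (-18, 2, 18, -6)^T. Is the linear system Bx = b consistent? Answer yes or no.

yes

Row reduce the augmented matrix [B | b].
R2 ← R2 + (2)·R1: [0, -7, -15, 1, -34]
R3 ← R3 + R1: [0, -9, -12, -6, 0]
R4 ← R4 − (2)·R1: [0, 3, 9, -3, 30]
R3 ← R3 − (9/7)·R2: [0, 0, 51/7, -51/7, 306/7]
R4 ← R4 + (3/7)·R2: [0, 0, 18/7, -18/7, 108/7]
R4 ← R4 − (6/17)·R3: [0, 0, 0, 0, 0]
The echelon form has 3 nonzero rows, and every pivot lies in the first 4 columns, so rank(B) = rank([B|b]) = 3.
The system is consistent.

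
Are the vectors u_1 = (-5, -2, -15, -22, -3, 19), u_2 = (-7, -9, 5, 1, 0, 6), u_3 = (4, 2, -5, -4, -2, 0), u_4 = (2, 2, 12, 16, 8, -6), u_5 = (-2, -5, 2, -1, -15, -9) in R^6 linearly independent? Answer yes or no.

Form the matrix with these vectors as rows and row reduce.
R2 ← R2 − (7/5)·R1: [0, -31/5, 26, 159/5, 21/5, -103/5]
R3 ← R3 + (4/5)·R1: [0, 2/5, -17, -108/5, -22/5, 76/5]
R4 ← R4 + (2/5)·R1: [0, 6/5, 6, 36/5, 34/5, 8/5]
R5 ← R5 − (2/5)·R1: [0, -21/5, 8, 39/5, -69/5, -83/5]
R3 ← R3 + (2/31)·R2: [0, 0, -475/31, -606/31, -128/31, 430/31]
R4 ← R4 + (6/31)·R2: [0, 0, 342/31, 414/31, 236/31, -74/31]
R5 ← R5 − (21/31)·R2: [0, 0, -298/31, -426/31, -516/31, -82/31]
R4 ← R4 + (18/25)·R3: [0, 0, 0, -18/25, 116/25, 38/5]
R5 ← R5 − (298/475)·R3: [0, 0, 0, -702/475, -6676/475, -1078/95]
R5 ← R5 − (39/19)·R4: [0, 0, 0, 0, -448/19, -512/19]
5 nonzero rows, so the 5 vectors span a space of dimension 5.
Since 5 = 5, the vectors are linearly independent.

yes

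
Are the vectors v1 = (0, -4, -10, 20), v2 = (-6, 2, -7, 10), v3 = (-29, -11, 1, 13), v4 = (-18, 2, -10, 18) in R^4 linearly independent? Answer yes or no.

yes

Form the matrix with these vectors as rows and row reduce.
Swap R1 ↔ R2
R3 ← R3 − (29/6)·R1: [0, -62/3, 209/6, -106/3]
R4 ← R4 − (3)·R1: [0, -4, 11, -12]
R3 ← R3 − (31/6)·R2: [0, 0, 173/2, -416/3]
R4 ← R4 − R2: [0, 0, 21, -32]
R4 ← R4 − (42/173)·R3: [0, 0, 0, 288/173]
4 nonzero rows, so the 4 vectors span a space of dimension 4.
Since 4 = 4, the vectors are linearly independent.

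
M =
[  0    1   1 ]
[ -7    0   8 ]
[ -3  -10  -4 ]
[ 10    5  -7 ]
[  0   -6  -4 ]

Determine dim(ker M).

0

Row reduce to echelon form.
Swap R1 ↔ R2
R3 ← R3 − (3/7)·R1: [0, -10, -52/7]
R4 ← R4 + (10/7)·R1: [0, 5, 31/7]
R3 ← R3 + (10)·R2: [0, 0, 18/7]
R4 ← R4 − (5)·R2: [0, 0, -4/7]
R5 ← R5 + (6)·R2: [0, 0, 2]
R4 ← R4 + (2/9)·R3: [0, 0, 0]
R5 ← R5 − (7/9)·R3: [0, 0, 0]
3 nonzero rows, so rank(M) = 3.
M has 3 columns; by rank–nullity, nullity = 3 − 3 = 0.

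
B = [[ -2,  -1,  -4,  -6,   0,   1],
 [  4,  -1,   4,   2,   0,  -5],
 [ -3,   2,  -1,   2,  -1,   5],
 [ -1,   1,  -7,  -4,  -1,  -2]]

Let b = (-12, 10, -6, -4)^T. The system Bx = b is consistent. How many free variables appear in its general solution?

Row reduce the augmented matrix [B | b].
R2 ← R2 + (2)·R1: [0, -3, -4, -10, 0, -3, -14]
R3 ← R3 − (3/2)·R1: [0, 7/2, 5, 11, -1, 7/2, 12]
R4 ← R4 − (1/2)·R1: [0, 3/2, -5, -1, -1, -5/2, 2]
R3 ← R3 + (7/6)·R2: [0, 0, 1/3, -2/3, -1, 0, -13/3]
R4 ← R4 + (1/2)·R2: [0, 0, -7, -6, -1, -4, -5]
R4 ← R4 + (21)·R3: [0, 0, 0, -20, -22, -4, -96]
The echelon form has 4 nonzero rows, and every pivot lies in the first 6 columns, so rank(B) = rank([B|b]) = 4.
The system is consistent.
Free variables = (unknowns) − (rank) = 6 − 4 = 2.

2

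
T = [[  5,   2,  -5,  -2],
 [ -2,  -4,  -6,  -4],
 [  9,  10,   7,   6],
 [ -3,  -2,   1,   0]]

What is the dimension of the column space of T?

Row reduce to echelon form.
R2 ← R2 + (2/5)·R1: [0, -16/5, -8, -24/5]
R3 ← R3 − (9/5)·R1: [0, 32/5, 16, 48/5]
R4 ← R4 + (3/5)·R1: [0, -4/5, -2, -6/5]
R3 ← R3 + (2)·R2: [0, 0, 0, 0]
R4 ← R4 − (1/4)·R2: [0, 0, 0, 0]
Echelon form has 2 nonzero rows, so rank(T) = 2.
The column space has dimension equal to the rank: 2.

2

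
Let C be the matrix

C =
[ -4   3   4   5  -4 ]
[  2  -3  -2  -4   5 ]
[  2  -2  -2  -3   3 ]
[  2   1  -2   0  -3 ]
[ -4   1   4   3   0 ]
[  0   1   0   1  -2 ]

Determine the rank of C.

2

Row reduce to echelon form.
R2 ← R2 + (1/2)·R1: [0, -3/2, 0, -3/2, 3]
R3 ← R3 + (1/2)·R1: [0, -1/2, 0, -1/2, 1]
R4 ← R4 + (1/2)·R1: [0, 5/2, 0, 5/2, -5]
R5 ← R5 − R1: [0, -2, 0, -2, 4]
R3 ← R3 − (1/3)·R2: [0, 0, 0, 0, 0]
R4 ← R4 + (5/3)·R2: [0, 0, 0, 0, 0]
R5 ← R5 − (4/3)·R2: [0, 0, 0, 0, 0]
R6 ← R6 + (2/3)·R2: [0, 0, 0, 0, 0]
Echelon form has 2 nonzero rows, so rank(C) = 2.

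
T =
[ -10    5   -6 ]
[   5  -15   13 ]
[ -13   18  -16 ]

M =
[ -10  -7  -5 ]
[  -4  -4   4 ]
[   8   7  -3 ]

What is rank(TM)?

2

First compute TM:
[[ 32,   8,  88],
 [114, 116, -124],
 [-70, -93, 185]]
Now row reduce the product.
R2 ← R2 − (57/16)·R1: [0, 175/2, -875/2]
R3 ← R3 + (35/16)·R1: [0, -151/2, 755/2]
R3 ← R3 + (151/175)·R2: [0, 0, 0]
2 nonzero rows, so rank(TM) = 2.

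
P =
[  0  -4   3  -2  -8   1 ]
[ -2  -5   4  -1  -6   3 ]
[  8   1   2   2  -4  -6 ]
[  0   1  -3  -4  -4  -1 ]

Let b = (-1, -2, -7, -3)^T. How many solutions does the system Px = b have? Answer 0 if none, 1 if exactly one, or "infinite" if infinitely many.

0

Row reduce the augmented matrix [P | b].
Swap R1 ↔ R2
R3 ← R3 + (4)·R1: [0, -19, 18, -2, -28, 6, -15]
R3 ← R3 − (19/4)·R2: [0, 0, 15/4, 15/2, 10, 5/4, -41/4]
R4 ← R4 + (1/4)·R2: [0, 0, -9/4, -9/2, -6, -3/4, -13/4]
R4 ← R4 + (3/5)·R3: [0, 0, 0, 0, 0, 0, -47/5]
The echelon form has 4 nonzero rows; the last pivot sits in the augmented column, so rank(P) = 3 but rank([P|b]) = 4.
Since the ranks differ, the system is inconsistent.
It has no solutions.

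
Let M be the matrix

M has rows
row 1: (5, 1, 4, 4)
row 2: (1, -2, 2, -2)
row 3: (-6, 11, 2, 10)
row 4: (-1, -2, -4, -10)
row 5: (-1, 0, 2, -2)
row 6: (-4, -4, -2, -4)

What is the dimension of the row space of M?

4

Row reduce to echelon form.
R2 ← R2 − (1/5)·R1: [0, -11/5, 6/5, -14/5]
R3 ← R3 + (6/5)·R1: [0, 61/5, 34/5, 74/5]
R4 ← R4 + (1/5)·R1: [0, -9/5, -16/5, -46/5]
R5 ← R5 + (1/5)·R1: [0, 1/5, 14/5, -6/5]
R6 ← R6 + (4/5)·R1: [0, -16/5, 6/5, -4/5]
R3 ← R3 + (61/11)·R2: [0, 0, 148/11, -8/11]
R4 ← R4 − (9/11)·R2: [0, 0, -46/11, -76/11]
R5 ← R5 + (1/11)·R2: [0, 0, 32/11, -16/11]
R6 ← R6 − (16/11)·R2: [0, 0, -6/11, 36/11]
R4 ← R4 + (23/74)·R3: [0, 0, 0, -264/37]
R5 ← R5 − (8/37)·R3: [0, 0, 0, -48/37]
R6 ← R6 + (3/74)·R3: [0, 0, 0, 120/37]
R5 ← R5 − (2/11)·R4: [0, 0, 0, 0]
R6 ← R6 + (5/11)·R4: [0, 0, 0, 0]
Echelon form has 4 nonzero rows, so rank(M) = 4.
The row space has dimension equal to the rank: 4.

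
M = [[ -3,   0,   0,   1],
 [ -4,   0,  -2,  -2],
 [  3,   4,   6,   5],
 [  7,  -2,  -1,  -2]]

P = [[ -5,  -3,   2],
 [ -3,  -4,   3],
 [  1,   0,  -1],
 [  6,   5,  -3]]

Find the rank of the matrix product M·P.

First compute MP:
[[ 21,  14,  -9],
 [  6,   2,   0],
 [  9,   0,  -3],
 [-42, -23,  15]]
Now row reduce the product.
R2 ← R2 − (2/7)·R1: [0, -2, 18/7]
R3 ← R3 − (3/7)·R1: [0, -6, 6/7]
R4 ← R4 + (2)·R1: [0, 5, -3]
R3 ← R3 − (3)·R2: [0, 0, -48/7]
R4 ← R4 + (5/2)·R2: [0, 0, 24/7]
R4 ← R4 + (1/2)·R3: [0, 0, 0]
3 nonzero rows, so rank(MP) = 3.

3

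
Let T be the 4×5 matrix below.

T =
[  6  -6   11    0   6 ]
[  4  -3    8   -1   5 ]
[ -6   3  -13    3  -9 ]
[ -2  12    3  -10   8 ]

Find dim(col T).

2

Row reduce to echelon form.
R2 ← R2 − (2/3)·R1: [0, 1, 2/3, -1, 1]
R3 ← R3 + R1: [0, -3, -2, 3, -3]
R4 ← R4 + (1/3)·R1: [0, 10, 20/3, -10, 10]
R3 ← R3 + (3)·R2: [0, 0, 0, 0, 0]
R4 ← R4 − (10)·R2: [0, 0, 0, 0, 0]
Echelon form has 2 nonzero rows, so rank(T) = 2.
The column space has dimension equal to the rank: 2.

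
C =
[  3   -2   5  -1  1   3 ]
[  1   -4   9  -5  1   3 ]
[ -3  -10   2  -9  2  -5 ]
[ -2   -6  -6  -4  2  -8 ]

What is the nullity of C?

Row reduce to echelon form.
R2 ← R2 − (1/3)·R1: [0, -10/3, 22/3, -14/3, 2/3, 2]
R3 ← R3 + R1: [0, -12, 7, -10, 3, -2]
R4 ← R4 + (2/3)·R1: [0, -22/3, -8/3, -14/3, 8/3, -6]
R3 ← R3 − (18/5)·R2: [0, 0, -97/5, 34/5, 3/5, -46/5]
R4 ← R4 − (11/5)·R2: [0, 0, -94/5, 28/5, 6/5, -52/5]
R4 ← R4 − (94/97)·R3: [0, 0, 0, -96/97, 60/97, -144/97]
4 nonzero rows, so rank(C) = 4.
C has 6 columns; by rank–nullity, nullity = 6 − 4 = 2.

2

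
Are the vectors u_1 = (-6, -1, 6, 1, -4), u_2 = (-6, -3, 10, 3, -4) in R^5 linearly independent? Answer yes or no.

Form the matrix with these vectors as rows and row reduce.
R2 ← R2 − R1: [0, -2, 4, 2, 0]
2 nonzero rows, so the 2 vectors span a space of dimension 2.
Since 2 = 2, the vectors are linearly independent.

yes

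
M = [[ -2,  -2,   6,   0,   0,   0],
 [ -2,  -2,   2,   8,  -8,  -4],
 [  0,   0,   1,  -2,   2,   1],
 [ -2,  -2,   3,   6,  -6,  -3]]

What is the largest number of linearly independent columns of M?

2

Row reduce to echelon form.
R2 ← R2 − R1: [0, 0, -4, 8, -8, -4]
R4 ← R4 − R1: [0, 0, -3, 6, -6, -3]
R3 ← R3 + (1/4)·R2: [0, 0, 0, 0, 0, 0]
R4 ← R4 − (3/4)·R2: [0, 0, 0, 0, 0, 0]
Echelon form has 2 nonzero rows, so rank(M) = 2.
The rank gives the maximum number of linearly independent columns: 2.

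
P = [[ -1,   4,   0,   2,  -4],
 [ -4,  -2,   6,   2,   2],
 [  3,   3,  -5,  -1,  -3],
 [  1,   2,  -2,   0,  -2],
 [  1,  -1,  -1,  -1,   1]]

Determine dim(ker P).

3

Row reduce to echelon form.
R2 ← R2 − (4)·R1: [0, -18, 6, -6, 18]
R3 ← R3 + (3)·R1: [0, 15, -5, 5, -15]
R4 ← R4 + R1: [0, 6, -2, 2, -6]
R5 ← R5 + R1: [0, 3, -1, 1, -3]
R3 ← R3 + (5/6)·R2: [0, 0, 0, 0, 0]
R4 ← R4 + (1/3)·R2: [0, 0, 0, 0, 0]
R5 ← R5 + (1/6)·R2: [0, 0, 0, 0, 0]
2 nonzero rows, so rank(P) = 2.
P has 5 columns; by rank–nullity, nullity = 5 − 2 = 3.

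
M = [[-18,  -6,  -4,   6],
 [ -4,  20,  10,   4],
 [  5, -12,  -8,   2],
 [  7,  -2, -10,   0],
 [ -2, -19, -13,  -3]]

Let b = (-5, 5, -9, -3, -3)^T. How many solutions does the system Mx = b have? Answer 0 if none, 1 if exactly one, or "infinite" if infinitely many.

Row reduce the augmented matrix [M | b].
R2 ← R2 − (2/9)·R1: [0, 64/3, 98/9, 8/3, 55/9]
R3 ← R3 + (5/18)·R1: [0, -41/3, -82/9, 11/3, -187/18]
R4 ← R4 + (7/18)·R1: [0, -13/3, -104/9, 7/3, -89/18]
R5 ← R5 − (1/9)·R1: [0, -55/3, -113/9, -11/3, -22/9]
R3 ← R3 + (41/64)·R2: [0, 0, -205/96, 43/8, -1243/192]
R4 ← R4 + (13/64)·R2: [0, 0, -299/32, 23/8, -237/64]
R5 ← R5 + (55/64)·R2: [0, 0, -307/96, -11/8, 539/192]
R4 ← R4 − (897/205)·R3: [0, 0, 0, -4232/205, 5048/205]
R5 ← R5 − (307/205)·R3: [0, 0, 0, -1932/205, 2563/205]
R5 ← R5 − (21/46)·R4: [0, 0, 0, 0, 29/23]
The echelon form has 5 nonzero rows; the last pivot sits in the augmented column, so rank(M) = 4 but rank([M|b]) = 5.
Since the ranks differ, the system is inconsistent.
It has no solutions.

0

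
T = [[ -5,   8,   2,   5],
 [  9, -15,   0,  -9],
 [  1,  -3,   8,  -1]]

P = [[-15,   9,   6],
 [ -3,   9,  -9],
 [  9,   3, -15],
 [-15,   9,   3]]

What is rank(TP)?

First compute TP:
[[ -6,  78, -117],
 [ 45, -135, 162],
 [ 81,  -3, -90]]
Now row reduce the product.
R2 ← R2 + (15/2)·R1: [0, 450, -1431/2]
R3 ← R3 + (27/2)·R1: [0, 1050, -3339/2]
R3 ← R3 − (7/3)·R2: [0, 0, 0]
2 nonzero rows, so rank(TP) = 2.

2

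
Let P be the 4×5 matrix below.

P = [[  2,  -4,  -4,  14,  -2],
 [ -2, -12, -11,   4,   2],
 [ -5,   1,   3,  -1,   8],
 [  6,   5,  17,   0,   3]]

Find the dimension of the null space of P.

1

Row reduce to echelon form.
R2 ← R2 + R1: [0, -16, -15, 18, 0]
R3 ← R3 + (5/2)·R1: [0, -9, -7, 34, 3]
R4 ← R4 − (3)·R1: [0, 17, 29, -42, 9]
R3 ← R3 − (9/16)·R2: [0, 0, 23/16, 191/8, 3]
R4 ← R4 + (17/16)·R2: [0, 0, 209/16, -183/8, 9]
R4 ← R4 − (209/23)·R3: [0, 0, 0, -5516/23, -420/23]
4 nonzero rows, so rank(P) = 4.
P has 5 columns; by rank–nullity, nullity = 5 − 4 = 1.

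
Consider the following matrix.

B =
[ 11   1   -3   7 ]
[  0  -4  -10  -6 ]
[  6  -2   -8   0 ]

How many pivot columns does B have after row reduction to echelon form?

2

Row reduce to echelon form.
R3 ← R3 − (6/11)·R1: [0, -28/11, -70/11, -42/11]
R3 ← R3 − (7/11)·R2: [0, 0, 0, 0]
Echelon form has 2 nonzero rows, so rank(B) = 2.
Each nonzero row contributes one pivot column: 2 pivot columns.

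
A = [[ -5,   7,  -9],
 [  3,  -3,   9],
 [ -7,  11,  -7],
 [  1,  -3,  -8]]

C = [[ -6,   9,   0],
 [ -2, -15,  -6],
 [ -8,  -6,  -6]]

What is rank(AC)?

2

First compute AC:
[[ 88, -96,  12],
 [-84,  18, -36],
 [ 76, -186, -24],
 [ 64, 102,  66]]
Now row reduce the product.
R2 ← R2 + (21/22)·R1: [0, -810/11, -270/11]
R3 ← R3 − (19/22)·R1: [0, -1134/11, -378/11]
R4 ← R4 − (8/11)·R1: [0, 1890/11, 630/11]
R3 ← R3 − (7/5)·R2: [0, 0, 0]
R4 ← R4 + (7/3)·R2: [0, 0, 0]
2 nonzero rows, so rank(AC) = 2.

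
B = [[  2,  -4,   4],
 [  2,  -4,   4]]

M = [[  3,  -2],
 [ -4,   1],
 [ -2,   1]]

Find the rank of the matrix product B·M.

1

First compute BM:
[[ 14,  -4],
 [ 14,  -4]]
Now row reduce the product.
R2 ← R2 − R1: [0, 0]
1 nonzero row, so rank(BM) = 1.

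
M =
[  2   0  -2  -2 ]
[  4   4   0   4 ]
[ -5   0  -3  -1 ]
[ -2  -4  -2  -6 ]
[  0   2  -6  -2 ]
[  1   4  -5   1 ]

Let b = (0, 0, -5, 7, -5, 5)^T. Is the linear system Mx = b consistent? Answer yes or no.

Row reduce the augmented matrix [M | b].
R2 ← R2 − (2)·R1: [0, 4, 4, 8, 0]
R3 ← R3 + (5/2)·R1: [0, 0, -8, -6, -5]
R4 ← R4 + R1: [0, -4, -4, -8, 7]
R6 ← R6 − (1/2)·R1: [0, 4, -4, 2, 5]
R4 ← R4 + R2: [0, 0, 0, 0, 7]
R5 ← R5 − (1/2)·R2: [0, 0, -8, -6, -5]
R6 ← R6 − R2: [0, 0, -8, -6, 5]
R5 ← R5 − R3: [0, 0, 0, 0, 0]
R6 ← R6 − R3: [0, 0, 0, 0, 10]
R6 ← R6 − (10/7)·R4: [0, 0, 0, 0, 0]
The echelon form has 4 nonzero rows; the last pivot sits in the augmented column, so rank(M) = 3 but rank([M|b]) = 4.
Since the ranks differ, the system is inconsistent.

no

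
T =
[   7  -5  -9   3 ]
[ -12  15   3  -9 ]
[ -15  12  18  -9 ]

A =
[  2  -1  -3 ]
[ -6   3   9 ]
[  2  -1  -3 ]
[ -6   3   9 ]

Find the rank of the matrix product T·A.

First compute TA:
[[  8,  -4, -12],
 [-54,  27,  81],
 [-12,   6,  18]]
Now row reduce the product.
R2 ← R2 + (27/4)·R1: [0, 0, 0]
R3 ← R3 + (3/2)·R1: [0, 0, 0]
1 nonzero row, so rank(TA) = 1.

1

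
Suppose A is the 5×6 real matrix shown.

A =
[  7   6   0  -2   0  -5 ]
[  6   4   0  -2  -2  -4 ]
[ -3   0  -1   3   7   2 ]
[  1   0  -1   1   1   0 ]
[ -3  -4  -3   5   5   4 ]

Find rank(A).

Row reduce to echelon form.
R2 ← R2 − (6/7)·R1: [0, -8/7, 0, -2/7, -2, 2/7]
R3 ← R3 + (3/7)·R1: [0, 18/7, -1, 15/7, 7, -1/7]
R4 ← R4 − (1/7)·R1: [0, -6/7, -1, 9/7, 1, 5/7]
R5 ← R5 + (3/7)·R1: [0, -10/7, -3, 29/7, 5, 13/7]
R3 ← R3 + (9/4)·R2: [0, 0, -1, 3/2, 5/2, 1/2]
R4 ← R4 − (3/4)·R2: [0, 0, -1, 3/2, 5/2, 1/2]
R5 ← R5 − (5/4)·R2: [0, 0, -3, 9/2, 15/2, 3/2]
R4 ← R4 − R3: [0, 0, 0, 0, 0, 0]
R5 ← R5 − (3)·R3: [0, 0, 0, 0, 0, 0]
Echelon form has 3 nonzero rows, so rank(A) = 3.

3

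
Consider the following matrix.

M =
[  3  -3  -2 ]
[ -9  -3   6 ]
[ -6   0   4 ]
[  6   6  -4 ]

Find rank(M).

2

Row reduce to echelon form.
R2 ← R2 + (3)·R1: [0, -12, 0]
R3 ← R3 + (2)·R1: [0, -6, 0]
R4 ← R4 − (2)·R1: [0, 12, 0]
R3 ← R3 − (1/2)·R2: [0, 0, 0]
R4 ← R4 + R2: [0, 0, 0]
Echelon form has 2 nonzero rows, so rank(M) = 2.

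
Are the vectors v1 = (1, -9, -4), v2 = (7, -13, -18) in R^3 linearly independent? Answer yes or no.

Form the matrix with these vectors as rows and row reduce.
R2 ← R2 − (7)·R1: [0, 50, 10]
2 nonzero rows, so the 2 vectors span a space of dimension 2.
Since 2 = 2, the vectors are linearly independent.

yes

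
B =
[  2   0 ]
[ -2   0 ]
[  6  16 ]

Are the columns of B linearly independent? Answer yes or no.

Row reduce B to echelon form.
R2 ← R2 + R1: [0, 0]
R3 ← R3 − (3)·R1: [0, 16]
Swap R2 ↔ R3
2 pivots among 2 columns.
Every column is a pivot column, so the columns are linearly independent.

yes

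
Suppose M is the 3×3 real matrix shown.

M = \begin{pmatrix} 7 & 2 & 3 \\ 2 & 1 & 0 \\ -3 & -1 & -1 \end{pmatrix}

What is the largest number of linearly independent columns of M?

2

Row reduce to echelon form.
R2 ← R2 − (2/7)·R1: [0, 3/7, -6/7]
R3 ← R3 + (3/7)·R1: [0, -1/7, 2/7]
R3 ← R3 + (1/3)·R2: [0, 0, 0]
Echelon form has 2 nonzero rows, so rank(M) = 2.
The rank gives the maximum number of linearly independent columns: 2.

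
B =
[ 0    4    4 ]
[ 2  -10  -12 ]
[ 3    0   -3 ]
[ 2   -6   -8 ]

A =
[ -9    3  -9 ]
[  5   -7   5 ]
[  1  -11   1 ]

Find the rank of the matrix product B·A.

2

First compute BA:
[[ 24, -72,  24],
 [-80, 208, -80],
 [-30,  42, -30],
 [-56, 136, -56]]
Now row reduce the product.
R2 ← R2 + (10/3)·R1: [0, -32, 0]
R3 ← R3 + (5/4)·R1: [0, -48, 0]
R4 ← R4 + (7/3)·R1: [0, -32, 0]
R3 ← R3 − (3/2)·R2: [0, 0, 0]
R4 ← R4 − R2: [0, 0, 0]
2 nonzero rows, so rank(BA) = 2.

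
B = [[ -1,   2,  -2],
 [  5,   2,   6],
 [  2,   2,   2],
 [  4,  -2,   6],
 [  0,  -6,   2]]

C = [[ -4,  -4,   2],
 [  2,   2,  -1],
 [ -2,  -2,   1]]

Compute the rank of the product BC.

1

First compute BC:
[[ 12,  12,  -6],
 [-28, -28,  14],
 [ -8,  -8,   4],
 [-32, -32,  16],
 [-16, -16,   8]]
Now row reduce the product.
R2 ← R2 + (7/3)·R1: [0, 0, 0]
R3 ← R3 + (2/3)·R1: [0, 0, 0]
R4 ← R4 + (8/3)·R1: [0, 0, 0]
R5 ← R5 + (4/3)·R1: [0, 0, 0]
1 nonzero row, so rank(BC) = 1.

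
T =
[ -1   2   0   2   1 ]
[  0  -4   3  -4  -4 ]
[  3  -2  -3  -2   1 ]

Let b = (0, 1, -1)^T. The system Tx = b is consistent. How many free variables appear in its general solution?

3

Row reduce the augmented matrix [T | b].
R3 ← R3 + (3)·R1: [0, 4, -3, 4, 4, -1]
R3 ← R3 + R2: [0, 0, 0, 0, 0, 0]
The echelon form has 2 nonzero rows, and every pivot lies in the first 5 columns, so rank(T) = rank([T|b]) = 2.
The system is consistent.
Free variables = (unknowns) − (rank) = 5 − 2 = 3.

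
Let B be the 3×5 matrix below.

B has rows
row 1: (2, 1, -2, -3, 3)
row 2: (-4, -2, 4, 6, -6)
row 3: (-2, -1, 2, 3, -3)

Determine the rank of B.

Row reduce to echelon form.
R2 ← R2 + (2)·R1: [0, 0, 0, 0, 0]
R3 ← R3 + R1: [0, 0, 0, 0, 0]
Echelon form has 1 nonzero row, so rank(B) = 1.

1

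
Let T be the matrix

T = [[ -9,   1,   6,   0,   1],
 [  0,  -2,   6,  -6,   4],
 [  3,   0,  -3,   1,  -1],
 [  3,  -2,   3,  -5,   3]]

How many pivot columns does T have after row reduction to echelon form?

2

Row reduce to echelon form.
R3 ← R3 + (1/3)·R1: [0, 1/3, -1, 1, -2/3]
R4 ← R4 + (1/3)·R1: [0, -5/3, 5, -5, 10/3]
R3 ← R3 + (1/6)·R2: [0, 0, 0, 0, 0]
R4 ← R4 − (5/6)·R2: [0, 0, 0, 0, 0]
Echelon form has 2 nonzero rows, so rank(T) = 2.
Each nonzero row contributes one pivot column: 2 pivot columns.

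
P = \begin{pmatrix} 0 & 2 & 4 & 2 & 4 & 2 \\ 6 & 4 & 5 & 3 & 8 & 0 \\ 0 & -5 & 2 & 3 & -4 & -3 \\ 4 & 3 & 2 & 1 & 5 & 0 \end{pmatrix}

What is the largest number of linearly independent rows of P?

3

Row reduce to echelon form.
Swap R1 ↔ R2
R4 ← R4 − (2/3)·R1: [0, 1/3, -4/3, -1, -1/3, 0]
R3 ← R3 + (5/2)·R2: [0, 0, 12, 8, 6, 2]
R4 ← R4 − (1/6)·R2: [0, 0, -2, -4/3, -1, -1/3]
R4 ← R4 + (1/6)·R3: [0, 0, 0, 0, 0, 0]
Echelon form has 3 nonzero rows, so rank(P) = 3.
The rank gives the maximum number of linearly independent rows: 3.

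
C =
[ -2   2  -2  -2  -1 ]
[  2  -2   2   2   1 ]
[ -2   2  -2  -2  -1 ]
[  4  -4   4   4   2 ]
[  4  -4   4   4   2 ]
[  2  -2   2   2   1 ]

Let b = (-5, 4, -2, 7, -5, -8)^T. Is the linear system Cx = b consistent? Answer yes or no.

Row reduce the augmented matrix [C | b].
R2 ← R2 + R1: [0, 0, 0, 0, 0, -1]
R3 ← R3 − R1: [0, 0, 0, 0, 0, 3]
R4 ← R4 + (2)·R1: [0, 0, 0, 0, 0, -3]
R5 ← R5 + (2)·R1: [0, 0, 0, 0, 0, -15]
R6 ← R6 + R1: [0, 0, 0, 0, 0, -13]
R3 ← R3 + (3)·R2: [0, 0, 0, 0, 0, 0]
R4 ← R4 − (3)·R2: [0, 0, 0, 0, 0, 0]
R5 ← R5 − (15)·R2: [0, 0, 0, 0, 0, 0]
R6 ← R6 − (13)·R2: [0, 0, 0, 0, 0, 0]
The echelon form has 2 nonzero rows; the last pivot sits in the augmented column, so rank(C) = 1 but rank([C|b]) = 2.
Since the ranks differ, the system is inconsistent.

no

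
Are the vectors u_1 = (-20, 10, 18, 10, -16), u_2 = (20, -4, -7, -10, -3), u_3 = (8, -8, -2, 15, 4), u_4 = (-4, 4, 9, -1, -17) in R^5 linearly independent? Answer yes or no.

yes

Form the matrix with these vectors as rows and row reduce.
R2 ← R2 + R1: [0, 6, 11, 0, -19]
R3 ← R3 + (2/5)·R1: [0, -4, 26/5, 19, -12/5]
R4 ← R4 − (1/5)·R1: [0, 2, 27/5, -3, -69/5]
R3 ← R3 + (2/3)·R2: [0, 0, 188/15, 19, -226/15]
R4 ← R4 − (1/3)·R2: [0, 0, 26/15, -3, -112/15]
R4 ← R4 − (13/94)·R3: [0, 0, 0, -529/94, -253/47]
4 nonzero rows, so the 4 vectors span a space of dimension 4.
Since 4 = 4, the vectors are linearly independent.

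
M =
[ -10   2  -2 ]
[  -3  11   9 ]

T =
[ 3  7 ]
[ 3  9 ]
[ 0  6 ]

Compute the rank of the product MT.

First compute MT:
[[-24, -64],
 [ 24, 132]]
Now row reduce the product.
R2 ← R2 + R1: [0, 68]
2 nonzero rows, so rank(MT) = 2.

2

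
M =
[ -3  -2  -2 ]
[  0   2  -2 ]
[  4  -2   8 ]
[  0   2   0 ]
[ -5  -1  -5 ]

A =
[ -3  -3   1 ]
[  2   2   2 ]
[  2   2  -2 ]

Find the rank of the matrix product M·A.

First compute MA:
[[  1,   1,  -3],
 [  0,   0,   8],
 [  0,   0, -16],
 [  4,   4,   4],
 [  3,   3,   3]]
Now row reduce the product.
R4 ← R4 − (4)·R1: [0, 0, 16]
R5 ← R5 − (3)·R1: [0, 0, 12]
R3 ← R3 + (2)·R2: [0, 0, 0]
R4 ← R4 − (2)·R2: [0, 0, 0]
R5 ← R5 − (3/2)·R2: [0, 0, 0]
2 nonzero rows, so rank(MA) = 2.

2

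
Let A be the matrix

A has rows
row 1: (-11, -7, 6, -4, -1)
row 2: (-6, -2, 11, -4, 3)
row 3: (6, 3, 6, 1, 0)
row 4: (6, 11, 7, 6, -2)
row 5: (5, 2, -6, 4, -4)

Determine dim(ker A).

Row reduce to echelon form.
R2 ← R2 − (6/11)·R1: [0, 20/11, 85/11, -20/11, 39/11]
R3 ← R3 + (6/11)·R1: [0, -9/11, 102/11, -13/11, -6/11]
R4 ← R4 + (6/11)·R1: [0, 79/11, 113/11, 42/11, -28/11]
R5 ← R5 + (5/11)·R1: [0, -13/11, -36/11, 24/11, -49/11]
R3 ← R3 + (9/20)·R2: [0, 0, 51/4, -2, 21/20]
R4 ← R4 − (79/20)·R2: [0, 0, -81/4, 11, -331/20]
R5 ← R5 + (13/20)·R2: [0, 0, 7/4, 1, -43/20]
R4 ← R4 + (27/17)·R3: [0, 0, 0, 133/17, -253/17]
R5 ← R5 − (7/51)·R3: [0, 0, 0, 65/51, -39/17]
R5 ← R5 − (65/399)·R4: [0, 0, 0, 0, 52/399]
5 nonzero rows, so rank(A) = 5.
A has 5 columns; by rank–nullity, nullity = 5 − 5 = 0.

0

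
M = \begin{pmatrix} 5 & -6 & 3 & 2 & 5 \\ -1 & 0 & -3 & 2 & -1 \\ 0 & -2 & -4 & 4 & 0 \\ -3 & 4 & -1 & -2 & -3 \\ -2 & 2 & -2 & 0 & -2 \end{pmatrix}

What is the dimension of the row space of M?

Row reduce to echelon form.
R2 ← R2 + (1/5)·R1: [0, -6/5, -12/5, 12/5, 0]
R4 ← R4 + (3/5)·R1: [0, 2/5, 4/5, -4/5, 0]
R5 ← R5 + (2/5)·R1: [0, -2/5, -4/5, 4/5, 0]
R3 ← R3 − (5/3)·R2: [0, 0, 0, 0, 0]
R4 ← R4 + (1/3)·R2: [0, 0, 0, 0, 0]
R5 ← R5 − (1/3)·R2: [0, 0, 0, 0, 0]
Echelon form has 2 nonzero rows, so rank(M) = 2.
The row space has dimension equal to the rank: 2.

2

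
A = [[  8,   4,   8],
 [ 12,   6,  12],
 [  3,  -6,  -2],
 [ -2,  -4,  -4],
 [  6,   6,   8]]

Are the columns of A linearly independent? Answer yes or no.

no

Row reduce A to echelon form.
R2 ← R2 − (3/2)·R1: [0, 0, 0]
R3 ← R3 − (3/8)·R1: [0, -15/2, -5]
R4 ← R4 + (1/4)·R1: [0, -3, -2]
R5 ← R5 − (3/4)·R1: [0, 3, 2]
Swap R2 ↔ R3
R4 ← R4 − (2/5)·R2: [0, 0, 0]
R5 ← R5 + (2/5)·R2: [0, 0, 0]
2 pivots among 3 columns.
Only 2 < 3 pivot columns, so the columns are linearly dependent.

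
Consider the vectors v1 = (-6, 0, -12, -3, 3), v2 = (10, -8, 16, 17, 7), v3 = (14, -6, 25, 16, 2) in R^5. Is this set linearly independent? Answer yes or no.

Form the matrix with these vectors as rows and row reduce.
R2 ← R2 + (5/3)·R1: [0, -8, -4, 12, 12]
R3 ← R3 + (7/3)·R1: [0, -6, -3, 9, 9]
R3 ← R3 − (3/4)·R2: [0, 0, 0, 0, 0]
2 nonzero rows, so the 3 vectors span a space of dimension 2.
Since 2 < 3, the vectors are linearly dependent.

no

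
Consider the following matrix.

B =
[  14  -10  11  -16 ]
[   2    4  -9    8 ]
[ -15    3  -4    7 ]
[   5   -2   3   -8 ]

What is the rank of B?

4

Row reduce to echelon form.
R2 ← R2 − (1/7)·R1: [0, 38/7, -74/7, 72/7]
R3 ← R3 + (15/14)·R1: [0, -54/7, 109/14, -71/7]
R4 ← R4 − (5/14)·R1: [0, 11/7, -13/14, -16/7]
R3 ← R3 + (27/19)·R2: [0, 0, -275/38, 85/19]
R4 ← R4 − (11/38)·R2: [0, 0, 81/38, -100/19]
R4 ← R4 + (81/275)·R3: [0, 0, 0, -217/55]
Echelon form has 4 nonzero rows, so rank(B) = 4.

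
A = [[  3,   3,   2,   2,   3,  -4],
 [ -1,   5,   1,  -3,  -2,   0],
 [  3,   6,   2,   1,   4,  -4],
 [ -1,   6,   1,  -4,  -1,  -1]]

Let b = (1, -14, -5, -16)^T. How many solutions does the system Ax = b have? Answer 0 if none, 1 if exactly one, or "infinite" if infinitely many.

infinite

Row reduce the augmented matrix [A | b].
R2 ← R2 + (1/3)·R1: [0, 6, 5/3, -7/3, -1, -4/3, -41/3]
R3 ← R3 − R1: [0, 3, 0, -1, 1, 0, -6]
R4 ← R4 + (1/3)·R1: [0, 7, 5/3, -10/3, 0, -7/3, -47/3]
R3 ← R3 − (1/2)·R2: [0, 0, -5/6, 1/6, 3/2, 2/3, 5/6]
R4 ← R4 − (7/6)·R2: [0, 0, -5/18, -11/18, 7/6, -7/9, 5/18]
R4 ← R4 − (1/3)·R3: [0, 0, 0, -2/3, 2/3, -1, 0]
The echelon form has 4 nonzero rows, and every pivot lies in the first 6 columns, so rank(A) = rank([A|b]) = 4.
The system is consistent.
rank = 4 < 6 unknowns, so there are infinitely many solutions.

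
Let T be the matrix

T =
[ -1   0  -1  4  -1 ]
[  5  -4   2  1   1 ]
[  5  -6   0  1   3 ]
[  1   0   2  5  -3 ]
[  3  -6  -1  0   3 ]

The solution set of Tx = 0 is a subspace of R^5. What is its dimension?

1

Row reduce to echelon form.
R2 ← R2 + (5)·R1: [0, -4, -3, 21, -4]
R3 ← R3 + (5)·R1: [0, -6, -5, 21, -2]
R4 ← R4 + R1: [0, 0, 1, 9, -4]
R5 ← R5 + (3)·R1: [0, -6, -4, 12, 0]
R3 ← R3 − (3/2)·R2: [0, 0, -1/2, -21/2, 4]
R5 ← R5 − (3/2)·R2: [0, 0, 1/2, -39/2, 6]
R4 ← R4 + (2)·R3: [0, 0, 0, -12, 4]
R5 ← R5 + R3: [0, 0, 0, -30, 10]
R5 ← R5 − (5/2)·R4: [0, 0, 0, 0, 0]
4 nonzero rows, so rank(T) = 4.
T has 5 columns; by rank–nullity, nullity = 5 − 4 = 1.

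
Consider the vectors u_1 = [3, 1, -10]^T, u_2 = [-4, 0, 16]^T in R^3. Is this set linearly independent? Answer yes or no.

Form the matrix with these vectors as rows and row reduce.
R2 ← R2 + (4/3)·R1: [0, 4/3, 8/3]
2 nonzero rows, so the 2 vectors span a space of dimension 2.
Since 2 = 2, the vectors are linearly independent.

yes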